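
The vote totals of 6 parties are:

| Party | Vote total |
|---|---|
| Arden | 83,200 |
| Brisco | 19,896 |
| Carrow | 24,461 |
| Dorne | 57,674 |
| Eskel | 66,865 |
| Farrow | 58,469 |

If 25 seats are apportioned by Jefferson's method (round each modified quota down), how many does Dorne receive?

Standard divisor 310565/25 ≈ 12422.6; standard quotas: Arden 6.697, Brisco 1.602, Carrow 1.969, Dorne 4.643, Eskel 5.383, Farrow 4.707.
Rounding down gives 6, 1, 1, 4, 5, 4 = 21 seats, so the divisor must be adjusted.
With modified divisor 11300: modified quotas Arden 7.363, Brisco 1.761, Carrow 2.165, Dorne 5.104, Eskel 5.917, Farrow 5.174.
Rounding down: Arden 7, Brisco 1, Carrow 2, Dorne 5, Eskel 5, Farrow 5 (total 25).
Dorne receives 5.

5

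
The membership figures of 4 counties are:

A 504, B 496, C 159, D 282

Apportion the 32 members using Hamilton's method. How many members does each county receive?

A=11; B=11; C=4; D=6

The standard divisor is 1441/32 ≈ 45.031.
Standard quotas: A 11.192, B 11.015, C 3.531, D 6.262.
Lower quotas: A 11, B 11, C 3, D 6 (sum 31, leaving 1 seat).
Remainders in descending order: C 0.531, D 0.262, A 0.192, B 0.015.
The surplus seat goes to C.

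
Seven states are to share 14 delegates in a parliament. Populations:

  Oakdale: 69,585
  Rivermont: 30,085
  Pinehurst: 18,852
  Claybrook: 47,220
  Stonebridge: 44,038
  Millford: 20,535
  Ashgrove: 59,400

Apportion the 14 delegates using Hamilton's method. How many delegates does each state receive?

Oakdale 3; Rivermont 2; Pinehurst 1; Claybrook 2; Stonebridge 2; Millford 1; Ashgrove 3

Total 289715; standard divisor 289715/14 ≈ 20693.929.
Standard quotas: Oakdale 3.3626, Rivermont 1.4538, Pinehurst 0.9110, Claybrook 2.2818, Stonebridge 2.1281, Millford 0.9923, Ashgrove 2.8704.
Lower quotas: Oakdale 3, Rivermont 1, Pinehurst 0, Claybrook 2, Stonebridge 2, Millford 0, Ashgrove 2 (sum 10, leaving 4 seats).
Remainders in descending order: Millford 0.9923, Pinehurst 0.9110, Ashgrove 0.8704, Rivermont 0.4538, Oakdale 0.3626, Claybrook 0.2818, Stonebridge 0.1281.
The surplus seats go to Millford, Pinehurst, Ashgrove, Rivermont.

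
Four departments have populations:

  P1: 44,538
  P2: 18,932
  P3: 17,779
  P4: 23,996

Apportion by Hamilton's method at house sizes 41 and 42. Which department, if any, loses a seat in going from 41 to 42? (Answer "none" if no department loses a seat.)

P2

At 41 seats: P1 17, P2 8, P3 7, P4 9.
At 42 seats: P1 18, P2 7, P3 7, P4 10.
P2 drops from 8 to 7.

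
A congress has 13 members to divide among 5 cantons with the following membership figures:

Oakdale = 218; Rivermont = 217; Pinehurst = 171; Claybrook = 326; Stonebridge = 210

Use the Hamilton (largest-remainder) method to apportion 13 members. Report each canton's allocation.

The standard divisor is 1142/13 ≈ 87.846.
Standard quotas: Oakdale 2.482, Rivermont 2.470, Pinehurst 1.947, Claybrook 3.711, Stonebridge 2.391.
Lower quotas: Oakdale 2, Rivermont 2, Pinehurst 1, Claybrook 3, Stonebridge 2 (sum 10, leaving 3 seats).
Remainders in descending order: Pinehurst 0.947, Claybrook 0.711, Oakdale 0.482, Rivermont 0.470, Stonebridge 0.391.
The surplus seats go to Pinehurst, Claybrook, Oakdale.

Oakdale 3, Rivermont 2, Pinehurst 2, Claybrook 4, Stonebridge 2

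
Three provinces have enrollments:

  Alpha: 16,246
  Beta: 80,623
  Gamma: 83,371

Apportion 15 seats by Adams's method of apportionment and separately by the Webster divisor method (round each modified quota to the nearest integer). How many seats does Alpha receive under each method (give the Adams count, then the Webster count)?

Adams: Alpha 2, Beta 6, Gamma 7.
Webster: Alpha 1, Beta 7, Gamma 7.
Alpha gets 2 under Adams and 1 under Webster.

2 and 1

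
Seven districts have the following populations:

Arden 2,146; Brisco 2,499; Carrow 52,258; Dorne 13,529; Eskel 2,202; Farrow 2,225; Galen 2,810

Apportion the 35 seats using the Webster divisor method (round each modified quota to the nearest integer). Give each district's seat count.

Standard divisor 77669/35 ≈ 2219.114; standard quotas: Arden 0.967, Brisco 1.126, Carrow 23.549, Dorne 6.097, Eskel 0.992, Farrow 1.003, Galen 1.266.
Rounding to the nearest integer gives Arden 1, Brisco 1, Carrow 24, Dorne 6, Eskel 1, Farrow 1, Galen 1 — total 35, matching the house size, so no adjustment is needed.

Arden 1, Brisco 1, Carrow 24, Dorne 6, Eskel 1, Farrow 1, Galen 1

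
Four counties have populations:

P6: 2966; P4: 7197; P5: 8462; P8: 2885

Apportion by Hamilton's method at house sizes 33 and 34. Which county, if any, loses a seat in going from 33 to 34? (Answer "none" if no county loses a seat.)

none

At 33 seats: P6 5, P4 11, P5 13, P8 4.
At 34 seats: P6 5, P4 11, P5 13, P8 5.
No county's allocation decreased.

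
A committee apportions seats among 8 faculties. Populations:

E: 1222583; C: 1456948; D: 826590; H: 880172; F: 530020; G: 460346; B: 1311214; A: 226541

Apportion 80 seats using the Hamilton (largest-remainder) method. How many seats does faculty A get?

The standard divisor is 6914414/80 ≈ 86430.175.
Standard quotas: E 14.1453, C 16.8569, D 9.5637, H 10.1836, F 6.1323, G 5.3262, B 15.1708, A 2.6211.
Lower quotas: E 14, C 16, D 9, H 10, F 6, G 5, B 15, A 2 (sum 77, leaving 3 seats).
Remainders in descending order: C 0.8569, A 0.6211, D 0.5637, G 0.3262, H 0.1836, B 0.1708, E 0.1453, F 0.1323.
The surplus seats go to C, A, D.
A receives 3.

3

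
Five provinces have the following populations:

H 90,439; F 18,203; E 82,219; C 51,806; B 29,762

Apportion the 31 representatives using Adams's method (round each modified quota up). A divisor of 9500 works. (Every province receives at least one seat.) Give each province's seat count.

H 10, F 2, E 9, C 6, B 4

With modified divisor 9500: modified quotas H 9.520, F 1.916, E 8.655, C 5.453, B 3.133.
Rounding up: H 10, F 2, E 9, C 6, B 4 (total 31).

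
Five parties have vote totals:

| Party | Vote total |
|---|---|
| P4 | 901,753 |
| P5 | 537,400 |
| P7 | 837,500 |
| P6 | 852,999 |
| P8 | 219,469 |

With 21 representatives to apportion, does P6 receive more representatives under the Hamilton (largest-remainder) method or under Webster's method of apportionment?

Webster

Hamilton: P4 6, P5 3, P7 5, P6 5, P8 2.
Webster: P4 6, P5 3, P7 5, P6 6, P8 1.
P6 gets 5 under Hamilton and 6 under Webster.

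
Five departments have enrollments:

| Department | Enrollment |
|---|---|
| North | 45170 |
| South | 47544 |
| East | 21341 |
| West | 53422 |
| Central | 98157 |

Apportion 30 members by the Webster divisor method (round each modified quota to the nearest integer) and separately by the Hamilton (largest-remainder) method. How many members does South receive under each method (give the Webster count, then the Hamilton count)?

6 and 5

Webster: North 5, South 6, East 2, West 6, Central 11.
Hamilton: North 5, South 5, East 3, West 6, Central 11.
South gets 6 under Webster and 5 under Hamilton.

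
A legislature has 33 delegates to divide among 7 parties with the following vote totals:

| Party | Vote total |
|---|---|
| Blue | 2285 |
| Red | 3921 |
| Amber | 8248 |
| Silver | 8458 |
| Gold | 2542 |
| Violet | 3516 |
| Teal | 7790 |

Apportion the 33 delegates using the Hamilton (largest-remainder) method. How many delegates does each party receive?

Blue 2, Red 4, Amber 7, Silver 8, Gold 2, Violet 3, Teal 7

The standard divisor is 36760/33 ≈ 1113.939.
Standard quotas: Blue 2.0513, Red 3.5199, Amber 7.4044, Silver 7.5929, Gold 2.2820, Violet 3.1564, Teal 6.9932.
Lower quotas: Blue 2, Red 3, Amber 7, Silver 7, Gold 2, Violet 3, Teal 6 (sum 30, leaving 3 seats).
Remainders in descending order: Teal 0.9932, Silver 0.5929, Red 0.5199, Amber 0.4044, Gold 0.2820, Violet 0.1564, Blue 0.0513.
Largest remainders: Teal, Silver, Red receive the extra seats.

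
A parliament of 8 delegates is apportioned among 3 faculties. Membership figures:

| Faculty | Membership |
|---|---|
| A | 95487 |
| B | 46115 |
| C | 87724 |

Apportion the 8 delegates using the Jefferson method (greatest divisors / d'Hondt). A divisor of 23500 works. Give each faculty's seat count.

With modified divisor 23500: modified quotas A 4.063, B 1.962, C 3.733.
Rounding down: A 4, B 1, C 3 (total 8).

A: 4, B: 1, C: 3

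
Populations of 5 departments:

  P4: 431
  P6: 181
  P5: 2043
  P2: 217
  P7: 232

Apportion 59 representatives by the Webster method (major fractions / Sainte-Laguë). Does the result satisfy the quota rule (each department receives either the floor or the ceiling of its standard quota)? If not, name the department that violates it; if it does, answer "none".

P5

Standard quotas: P4 8.192, P6 3.440, P5 38.833, P2 4.125, P7 4.410.
Webster allocation: P4 8, P6 3, P5 40, P2 4, P7 4.
P5 has quota 38.833 (lower 38, upper 39) but receives 40 — outside the quota interval.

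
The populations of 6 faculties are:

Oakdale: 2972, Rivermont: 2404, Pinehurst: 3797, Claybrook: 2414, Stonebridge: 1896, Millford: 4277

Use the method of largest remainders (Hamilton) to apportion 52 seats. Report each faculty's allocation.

Oakdale=9; Rivermont=7; Pinehurst=11; Claybrook=7; Stonebridge=6; Millford=12

Total 17760; standard divisor 17760/52 ≈ 341.538.
Standard quotas: Oakdale 8.702, Rivermont 7.039, Pinehurst 11.117, Claybrook 7.068, Stonebridge 5.551, Millford 12.523.
Lower quotas: Oakdale 8, Rivermont 7, Pinehurst 11, Claybrook 7, Stonebridge 5, Millford 12 (sum 50, leaving 2 seats).
Remainders in descending order: Oakdale 0.702, Stonebridge 0.551, Millford 0.523, Pinehurst 0.117, Claybrook 0.068, Rivermont 0.039.
Largest remainders: Oakdale, Stonebridge receive the extra seats.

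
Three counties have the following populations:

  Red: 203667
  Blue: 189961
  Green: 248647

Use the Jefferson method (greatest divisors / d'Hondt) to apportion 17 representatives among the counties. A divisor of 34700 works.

Red: 5, Blue: 5, Green: 7

With modified divisor 34700: modified quotas Red 5.869, Blue 5.474, Green 7.166.
Rounding down: Red 5, Blue 5, Green 7 (total 17).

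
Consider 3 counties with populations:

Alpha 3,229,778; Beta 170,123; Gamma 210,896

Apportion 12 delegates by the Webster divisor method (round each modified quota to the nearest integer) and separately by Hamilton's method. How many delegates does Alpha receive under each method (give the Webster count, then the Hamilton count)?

10 and 11

Webster: Alpha 10, Beta 1, Gamma 1.
Hamilton: Alpha 11, Beta 0, Gamma 1.
Alpha gets 10 under Webster and 11 under Hamilton.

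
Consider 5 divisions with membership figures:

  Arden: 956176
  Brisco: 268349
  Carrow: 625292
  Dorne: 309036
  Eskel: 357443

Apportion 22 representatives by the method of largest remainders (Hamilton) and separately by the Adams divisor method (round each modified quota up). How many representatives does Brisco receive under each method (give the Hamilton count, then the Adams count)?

2 and 3

Hamilton: Arden 8, Brisco 2, Carrow 6, Dorne 3, Eskel 3.
Adams: Arden 8, Brisco 3, Carrow 5, Dorne 3, Eskel 3.
Brisco gets 2 under Hamilton and 3 under Adams.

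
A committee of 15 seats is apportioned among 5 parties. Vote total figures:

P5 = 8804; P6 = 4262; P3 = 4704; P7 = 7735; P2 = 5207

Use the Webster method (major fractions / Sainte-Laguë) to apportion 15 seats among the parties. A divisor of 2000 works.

With modified divisor 2000: modified quotas P5 4.402, P6 2.131, P3 2.352, P7 3.868, P2 2.603.
Rounding to the nearest integer: P5 4, P6 2, P3 2, P7 4, P2 3 (total 15).

P5: 4, P6: 2, P3: 2, P7: 4, P2: 3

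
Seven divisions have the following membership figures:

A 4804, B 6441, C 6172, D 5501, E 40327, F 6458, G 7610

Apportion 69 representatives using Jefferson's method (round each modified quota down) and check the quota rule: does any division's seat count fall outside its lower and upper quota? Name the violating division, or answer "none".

Standard quotas: A 4.287, B 5.748, C 5.508, D 4.910, E 35.991, F 5.764, G 6.792.
Jefferson allocation: A 4, B 5, C 5, D 5, E 37, F 6, G 7.
E has quota 35.991 (lower 35, upper 36) but receives 37 — outside the quota interval.

E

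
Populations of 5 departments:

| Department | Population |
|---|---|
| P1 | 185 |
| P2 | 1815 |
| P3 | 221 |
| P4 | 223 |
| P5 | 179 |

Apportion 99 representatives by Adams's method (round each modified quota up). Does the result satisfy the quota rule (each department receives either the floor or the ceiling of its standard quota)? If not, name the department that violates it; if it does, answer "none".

P2

Standard quotas: P1 6.982, P2 68.504, P3 8.341, P4 8.417, P5 6.756.
Adams allocation: P1 7, P2 67, P3 9, P4 9, P5 7.
P2 has quota 68.504 (lower 68, upper 69) but receives 67 — outside the quota interval.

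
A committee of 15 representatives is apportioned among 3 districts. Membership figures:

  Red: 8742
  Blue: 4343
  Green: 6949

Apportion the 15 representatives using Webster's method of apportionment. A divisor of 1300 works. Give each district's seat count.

Red: 7; Blue: 3; Green: 5

With modified divisor 1300: modified quotas Red 6.725, Blue 3.341, Green 5.345.
Rounding to the nearest integer: Red 7, Blue 3, Green 5 (total 15).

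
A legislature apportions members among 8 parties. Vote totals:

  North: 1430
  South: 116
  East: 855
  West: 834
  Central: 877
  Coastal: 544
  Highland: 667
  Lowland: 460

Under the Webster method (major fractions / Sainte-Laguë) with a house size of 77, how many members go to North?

19

Standard divisor 5783/77 ≈ 75.104; standard quotas: North 19.040, South 1.545, East 11.384, West 11.105, Central 11.677, Coastal 7.243, Highland 8.881, Lowland 6.125.
Rounding to the nearest integer gives North 19, South 2, East 11, West 11, Central 12, Coastal 7, Highland 9, Lowland 6 — total 77, matching the house size, so no adjustment is needed.
North receives 19.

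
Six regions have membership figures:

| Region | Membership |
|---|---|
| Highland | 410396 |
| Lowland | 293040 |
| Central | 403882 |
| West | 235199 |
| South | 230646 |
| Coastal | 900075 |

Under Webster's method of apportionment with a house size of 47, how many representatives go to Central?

8

Standard divisor 2473238/47 ≈ 52622.085; standard quotas: Highland 7.799, Lowland 5.569, Central 7.675, West 4.470, South 4.383, Coastal 17.105.
Rounding to the nearest integer gives Highland 8, Lowland 6, Central 8, West 4, South 4, Coastal 17 — total 47, matching the house size, so no adjustment is needed.
Central receives 8.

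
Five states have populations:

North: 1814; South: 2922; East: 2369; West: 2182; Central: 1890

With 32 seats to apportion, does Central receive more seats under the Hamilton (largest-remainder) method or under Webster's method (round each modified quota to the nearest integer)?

Hamilton

Hamilton: North 5, South 8, East 7, West 6, Central 6.
Webster: North 5, South 9, East 7, West 6, Central 5.
Central gets 6 under Hamilton and 5 under Webster.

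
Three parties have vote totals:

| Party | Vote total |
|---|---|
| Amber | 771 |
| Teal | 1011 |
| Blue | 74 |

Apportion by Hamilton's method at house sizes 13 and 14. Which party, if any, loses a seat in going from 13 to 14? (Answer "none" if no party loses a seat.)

At 13 seats: Amber 5, Teal 7, Blue 1.
At 14 seats: Amber 6, Teal 8, Blue 0.
Blue drops from 1 to 0.

Blue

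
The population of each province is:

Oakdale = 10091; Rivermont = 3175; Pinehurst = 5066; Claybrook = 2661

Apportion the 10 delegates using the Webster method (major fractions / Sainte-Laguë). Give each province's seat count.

Standard divisor 20993/10 ≈ 2099.3; standard quotas: Oakdale 4.807, Rivermont 1.512, Pinehurst 2.413, Claybrook 1.268.
Rounding to the nearest integer gives Oakdale 5, Rivermont 2, Pinehurst 2, Claybrook 1 — total 10, matching the house size, so no adjustment is needed.

Oakdale 5, Rivermont 2, Pinehurst 2, Claybrook 1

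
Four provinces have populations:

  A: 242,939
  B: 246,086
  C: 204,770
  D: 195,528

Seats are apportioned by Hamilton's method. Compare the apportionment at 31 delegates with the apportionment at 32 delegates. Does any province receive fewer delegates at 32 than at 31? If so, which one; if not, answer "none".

none

At 31 seats: A 8, B 9, C 7, D 7.
At 32 seats: A 9, B 9, C 7, D 7.
No province's allocation decreased.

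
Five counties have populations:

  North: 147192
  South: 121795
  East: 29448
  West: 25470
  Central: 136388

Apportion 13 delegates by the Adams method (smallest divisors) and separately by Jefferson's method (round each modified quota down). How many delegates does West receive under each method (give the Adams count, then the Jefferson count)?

Adams: North 4, South 3, East 1, West 1, Central 4.
Jefferson: North 4, South 4, East 1, West 0, Central 4.
West gets 1 under Adams and 0 under Jefferson.

1 and 0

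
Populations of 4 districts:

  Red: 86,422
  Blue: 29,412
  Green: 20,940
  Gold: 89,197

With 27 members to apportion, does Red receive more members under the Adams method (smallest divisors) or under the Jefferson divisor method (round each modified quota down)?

Adams: Red 10, Blue 4, Green 3, Gold 10.
Jefferson: Red 11, Blue 3, Green 2, Gold 11.
Red gets 10 under Adams and 11 under Jefferson.

Jefferson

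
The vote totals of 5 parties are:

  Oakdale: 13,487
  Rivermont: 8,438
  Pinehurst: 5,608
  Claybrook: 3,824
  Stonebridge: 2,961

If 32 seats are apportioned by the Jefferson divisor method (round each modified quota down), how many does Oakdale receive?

Standard divisor 34318/32 ≈ 1072.438; standard quotas: Oakdale 12.576, Rivermont 7.868, Pinehurst 5.229, Claybrook 3.566, Stonebridge 2.761.
Rounding down gives 12, 7, 5, 3, 2 = 29 seats, so the divisor must be adjusted.
With modified divisor 980: modified quotas Oakdale 13.762, Rivermont 8.610, Pinehurst 5.722, Claybrook 3.902, Stonebridge 3.021.
Rounding down: Oakdale 13, Rivermont 8, Pinehurst 5, Claybrook 3, Stonebridge 3 (total 32).
Oakdale receives 13.

13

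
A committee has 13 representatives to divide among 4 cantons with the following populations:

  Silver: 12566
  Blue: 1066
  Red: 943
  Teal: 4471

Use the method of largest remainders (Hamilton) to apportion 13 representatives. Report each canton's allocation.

Silver 8, Blue 1, Red 1, Teal 3

Total 19046; standard divisor 19046/13 ≈ 1465.077.
Standard quotas: Silver 8.5770, Blue 0.7276, Red 0.6437, Teal 3.0517.
Lower quotas: Silver 8, Blue 0, Red 0, Teal 3 (sum 11, leaving 2 seats).
Remainders in descending order: Blue 0.7276, Red 0.6437, Silver 0.5770, Teal 0.0517.
Largest remainders: Blue, Red receive the extra seats.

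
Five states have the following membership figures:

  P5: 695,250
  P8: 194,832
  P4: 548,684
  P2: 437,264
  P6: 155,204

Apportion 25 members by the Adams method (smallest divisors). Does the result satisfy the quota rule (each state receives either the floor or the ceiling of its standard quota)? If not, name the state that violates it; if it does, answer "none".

none

Standard quotas: P5 8.557, P8 2.398, P4 6.753, P2 5.382, P6 1.910.
Adams allocation: P5 8, P8 3, P4 7, P2 5, P6 2.
Every allocation lies between the lower and upper quota.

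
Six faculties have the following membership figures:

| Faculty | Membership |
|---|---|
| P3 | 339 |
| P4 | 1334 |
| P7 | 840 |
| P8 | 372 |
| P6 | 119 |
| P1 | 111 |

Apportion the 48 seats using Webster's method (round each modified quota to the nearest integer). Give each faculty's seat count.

P3=5; P4=20; P7=13; P8=6; P6=2; P1=2

Standard divisor 3115/48 ≈ 64.896; standard quotas: P3 5.224, P4 20.556, P7 12.944, P8 5.732, P6 1.834, P1 1.710.
Rounding to the nearest integer gives 5, 21, 13, 6, 2, 2 = 49 seats, so the divisor must be adjusted.
With modified divisor 66: modified quotas P3 5.136, P4 20.212, P7 12.727, P8 5.636, P6 1.803, P1 1.682.
Rounding to the nearest integer: P3 5, P4 20, P7 13, P8 6, P6 2, P1 2 (total 48).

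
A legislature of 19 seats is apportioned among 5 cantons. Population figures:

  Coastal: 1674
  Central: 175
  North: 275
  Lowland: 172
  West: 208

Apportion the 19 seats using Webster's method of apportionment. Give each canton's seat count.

Standard divisor 2504/19 ≈ 131.789; standard quotas: Coastal 12.702, Central 1.328, North 2.087, Lowland 1.305, West 1.578.
Rounding to the nearest integer gives Coastal 13, Central 1, North 2, Lowland 1, West 2 — total 19, matching the house size, so no adjustment is needed.

Coastal=13, Central=1, North=2, Lowland=1, West=2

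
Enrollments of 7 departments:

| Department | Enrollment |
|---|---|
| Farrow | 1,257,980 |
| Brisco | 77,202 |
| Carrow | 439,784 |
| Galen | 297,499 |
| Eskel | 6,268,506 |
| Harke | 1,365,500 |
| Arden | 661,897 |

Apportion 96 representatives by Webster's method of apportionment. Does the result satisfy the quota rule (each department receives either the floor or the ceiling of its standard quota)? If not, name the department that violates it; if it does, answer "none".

Standard quotas: Farrow 11.648, Brisco 0.715, Carrow 4.072, Galen 2.755, Eskel 58.040, Harke 12.643, Arden 6.128.
Webster allocation: Farrow 12, Brisco 1, Carrow 4, Galen 3, Eskel 57, Harke 13, Arden 6.
Eskel has quota 58.040 (lower 58, upper 59) but receives 57 — outside the quota interval.

Eskel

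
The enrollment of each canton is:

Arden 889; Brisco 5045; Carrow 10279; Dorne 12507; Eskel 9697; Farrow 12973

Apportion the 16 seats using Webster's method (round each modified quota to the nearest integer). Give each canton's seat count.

Standard divisor 51390/16 ≈ 3211.875; standard quotas: Arden 0.277, Brisco 1.571, Carrow 3.200, Dorne 3.894, Eskel 3.019, Farrow 4.039.
Rounding to the nearest integer gives Arden 0, Brisco 2, Carrow 3, Dorne 4, Eskel 3, Farrow 4 — total 16, matching the house size, so no adjustment is needed.

Arden: 0, Brisco: 2, Carrow: 3, Dorne: 4, Eskel: 3, Farrow: 4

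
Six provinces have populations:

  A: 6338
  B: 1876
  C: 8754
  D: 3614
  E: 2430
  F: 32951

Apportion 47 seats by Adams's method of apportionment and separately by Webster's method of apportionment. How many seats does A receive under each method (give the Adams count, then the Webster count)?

6 and 5

Adams: A 6, B 2, C 7, D 3, E 2, F 27.
Webster: A 5, B 2, C 7, D 3, E 2, F 28.
A gets 6 under Adams and 5 under Webster.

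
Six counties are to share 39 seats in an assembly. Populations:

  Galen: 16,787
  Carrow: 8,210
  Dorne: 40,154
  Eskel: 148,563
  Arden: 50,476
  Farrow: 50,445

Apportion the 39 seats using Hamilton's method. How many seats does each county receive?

Galen 2; Carrow 1; Dorne 5; Eskel 19; Arden 6; Farrow 6

The standard divisor is 314635/39 ≈ 8067.564.
Standard quotas: Galen 2.0808, Carrow 1.0177, Dorne 4.9772, Eskel 18.4149, Arden 6.2567, Farrow 6.2528.
Lower quotas: Galen 2, Carrow 1, Dorne 4, Eskel 18, Arden 6, Farrow 6 (sum 37, leaving 2 seats).
Remainders in descending order: Dorne 0.9772, Eskel 0.4149, Arden 0.2567, Farrow 0.2528, Galen 0.0808, Carrow 0.0177.
The surplus seats go to Dorne, Eskel.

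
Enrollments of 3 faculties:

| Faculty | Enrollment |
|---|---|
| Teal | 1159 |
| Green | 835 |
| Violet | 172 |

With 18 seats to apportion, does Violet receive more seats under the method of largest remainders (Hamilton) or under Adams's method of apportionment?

Adams

Hamilton: Teal 10, Green 7, Violet 1.
Adams: Teal 9, Green 7, Violet 2.
Violet gets 1 under Hamilton and 2 under Adams.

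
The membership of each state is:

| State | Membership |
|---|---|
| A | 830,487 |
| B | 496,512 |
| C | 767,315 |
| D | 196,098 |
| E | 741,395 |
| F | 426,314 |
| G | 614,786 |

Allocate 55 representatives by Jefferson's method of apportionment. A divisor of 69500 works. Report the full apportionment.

With modified divisor 69500: modified quotas A 11.949, B 7.144, C 11.041, D 2.822, E 10.668, F 6.134, G 8.846.
Rounding down: A 11, B 7, C 11, D 2, E 10, F 6, G 8 (total 55).

A 11, B 7, C 11, D 2, E 10, F 6, G 8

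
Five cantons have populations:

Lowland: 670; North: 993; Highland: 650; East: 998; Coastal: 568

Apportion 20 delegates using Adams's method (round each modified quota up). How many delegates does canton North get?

Standard divisor 3879/20 ≈ 193.95; standard quotas: Lowland 3.454, North 5.120, Highland 3.351, East 5.146, Coastal 2.929.
Rounding up gives 4, 6, 4, 6, 3 = 23 seats, so the divisor must be adjusted.
With modified divisor 220: modified quotas Lowland 3.045, North 4.514, Highland 2.955, East 4.536, Coastal 2.582.
Rounding up: Lowland 4, North 5, Highland 3, East 5, Coastal 3 (total 20).
North receives 5.

5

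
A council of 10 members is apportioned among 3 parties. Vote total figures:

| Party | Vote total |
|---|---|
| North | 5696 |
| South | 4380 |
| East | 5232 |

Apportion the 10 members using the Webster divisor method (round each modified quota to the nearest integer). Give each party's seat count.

North 4, South 3, East 3

Standard divisor 15308/10 ≈ 1530.8; standard quotas: North 3.721, South 2.861, East 3.418.
Rounding to the nearest integer gives North 4, South 3, East 3 — total 10, matching the house size, so no adjustment is needed.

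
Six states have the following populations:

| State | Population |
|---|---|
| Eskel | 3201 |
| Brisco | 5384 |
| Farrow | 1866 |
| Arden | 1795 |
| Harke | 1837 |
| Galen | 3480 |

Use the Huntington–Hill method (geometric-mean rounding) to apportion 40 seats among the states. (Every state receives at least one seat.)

With divisor 429: modified quotas Eskel 7.462, Brisco 12.550, Farrow 4.350, Arden 4.184, Harke 4.282, Galen 8.112.
Geometric-mean thresholds: Eskel √(7·8)=7.483, Brisco √(12·13)=12.490, Farrow √(4·5)=4.472, Arden √(4·5)=4.472, Harke √(4·5)=4.472, Galen √(8·9)=8.485.
Each quota rounded against its threshold gives Eskel 7, Brisco 13, Farrow 4, Arden 4, Harke 4, Galen 8 (total 40).

Eskel 7, Brisco 13, Farrow 4, Arden 4, Harke 4, Galen 8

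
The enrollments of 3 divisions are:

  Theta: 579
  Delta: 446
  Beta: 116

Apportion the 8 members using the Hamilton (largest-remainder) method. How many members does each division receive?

Theta: 4; Delta: 3; Beta: 1

Total 1141; standard divisor 1141/8 ≈ 142.625.
Standard quotas: Theta 4.060, Delta 3.127, Beta 0.813.
Lower quotas: Theta 4, Delta 3, Beta 0 (sum 7, leaving 1 seat).
Remainders in descending order: Beta 0.813, Delta 0.127, Theta 0.060.
The surplus seat goes to Beta.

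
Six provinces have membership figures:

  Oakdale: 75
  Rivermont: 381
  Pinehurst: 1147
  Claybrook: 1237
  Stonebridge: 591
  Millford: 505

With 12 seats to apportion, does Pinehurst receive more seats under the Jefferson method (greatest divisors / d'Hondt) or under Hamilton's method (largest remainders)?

Jefferson: Oakdale 0, Rivermont 1, Pinehurst 4, Claybrook 4, Stonebridge 2, Millford 1.
Hamilton: Oakdale 0, Rivermont 1, Pinehurst 3, Claybrook 4, Stonebridge 2, Millford 2.
Pinehurst gets 4 under Jefferson and 3 under Hamilton.

Jefferson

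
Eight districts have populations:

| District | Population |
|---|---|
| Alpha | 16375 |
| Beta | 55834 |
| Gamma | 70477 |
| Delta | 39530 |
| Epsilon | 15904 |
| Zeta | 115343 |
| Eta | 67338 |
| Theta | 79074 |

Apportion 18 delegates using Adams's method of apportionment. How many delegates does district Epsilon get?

1

Standard divisor 459875/18 ≈ 25548.611; standard quotas: Alpha 0.641, Beta 2.185, Gamma 2.759, Delta 1.547, Epsilon 0.622, Zeta 4.515, Eta 2.636, Theta 3.095.
Rounding up gives 1, 3, 3, 2, 1, 5, 3, 4 = 22 seats, so the divisor must be adjusted.
With modified divisor 34500: modified quotas Alpha 0.475, Beta 1.618, Gamma 2.043, Delta 1.146, Epsilon 0.461, Zeta 3.343, Eta 1.952, Theta 2.292.
Rounding up: Alpha 1, Beta 2, Gamma 3, Delta 2, Epsilon 1, Zeta 4, Eta 2, Theta 3 (total 18).
Epsilon receives 1.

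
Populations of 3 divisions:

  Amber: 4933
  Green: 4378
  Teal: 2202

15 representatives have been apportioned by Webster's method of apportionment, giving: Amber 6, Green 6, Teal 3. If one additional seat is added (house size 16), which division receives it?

Amber

Priority for the next seat is population ÷ (current seats + 0.5).
Priorities: Amber 758.923, Green 673.538, Teal 629.143.
Highest priority: Amber.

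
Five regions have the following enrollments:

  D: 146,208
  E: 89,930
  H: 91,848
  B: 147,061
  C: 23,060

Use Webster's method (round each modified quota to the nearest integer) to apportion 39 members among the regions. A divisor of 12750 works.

D=11, E=7, H=7, B=12, C=2

With modified divisor 12750: modified quotas D 11.467, E 7.053, H 7.204, B 11.534, C 1.809.
Rounding to the nearest integer: D 11, E 7, H 7, B 12, C 2 (total 39).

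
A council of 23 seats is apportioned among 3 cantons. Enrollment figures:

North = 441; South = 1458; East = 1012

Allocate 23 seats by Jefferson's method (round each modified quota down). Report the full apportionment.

Standard divisor 2911/23 ≈ 126.565; standard quotas: North 3.484, South 11.520, East 7.996.
Rounding down gives 3, 11, 7 = 21 seats, so the divisor must be adjusted.
With modified divisor 120: modified quotas North 3.675, South 12.150, East 8.433.
Rounding down: North 3, South 12, East 8 (total 23).

North: 3, South: 12, East: 8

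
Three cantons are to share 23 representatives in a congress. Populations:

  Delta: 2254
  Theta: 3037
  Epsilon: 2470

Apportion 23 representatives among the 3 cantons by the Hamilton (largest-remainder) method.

Delta: 7, Theta: 9, Epsilon: 7

The standard divisor is 7761/23 ≈ 337.435.
Standard quotas: Delta 6.680, Theta 9.000, Epsilon 7.320.
Lower quotas: Delta 6, Theta 9, Epsilon 7 (sum 22, leaving 1 seat).
Remainders in descending order: Delta 0.680, Epsilon 0.320, Theta 0.000.
Largest remainder: Delta receives the extra seat.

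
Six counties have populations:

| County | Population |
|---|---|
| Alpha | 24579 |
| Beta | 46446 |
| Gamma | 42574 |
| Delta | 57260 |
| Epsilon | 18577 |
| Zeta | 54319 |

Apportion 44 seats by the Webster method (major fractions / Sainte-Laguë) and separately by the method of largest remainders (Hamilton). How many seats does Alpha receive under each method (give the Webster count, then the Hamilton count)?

Webster: Alpha 4, Beta 9, Gamma 8, Delta 10, Epsilon 3, Zeta 10.
Hamilton: Alpha 5, Beta 8, Gamma 8, Delta 10, Epsilon 3, Zeta 10.
Alpha gets 4 under Webster and 5 under Hamilton.

4 and 5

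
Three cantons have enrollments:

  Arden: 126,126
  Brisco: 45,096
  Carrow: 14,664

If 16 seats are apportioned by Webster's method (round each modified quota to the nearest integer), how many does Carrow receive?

Standard divisor 185886/16 ≈ 11617.875; standard quotas: Arden 10.856, Brisco 3.882, Carrow 1.262.
Rounding to the nearest integer gives Arden 11, Brisco 4, Carrow 1 — total 16, matching the house size, so no adjustment is needed.
Carrow receives 1.

1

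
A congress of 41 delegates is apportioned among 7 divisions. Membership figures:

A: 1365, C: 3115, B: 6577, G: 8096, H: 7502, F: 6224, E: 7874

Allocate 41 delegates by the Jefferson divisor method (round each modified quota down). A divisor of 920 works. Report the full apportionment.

A: 1; C: 3; B: 7; G: 8; H: 8; F: 6; E: 8

With modified divisor 920: modified quotas A 1.484, C 3.386, B 7.149, G 8.800, H 8.154, F 6.765, E 8.559.
Rounding down: A 1, C 3, B 7, G 8, H 8, F 6, E 8 (total 41).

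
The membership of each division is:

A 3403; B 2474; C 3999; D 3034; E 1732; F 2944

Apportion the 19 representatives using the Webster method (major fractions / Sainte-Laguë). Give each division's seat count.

A 4; B 3; C 4; D 3; E 2; F 3

Standard divisor 17586/19 ≈ 925.579; standard quotas: A 3.677, B 2.673, C 4.321, D 3.278, E 1.871, F 3.181.
Rounding to the nearest integer gives A 4, B 3, C 4, D 3, E 2, F 3 — total 19, matching the house size, so no adjustment is needed.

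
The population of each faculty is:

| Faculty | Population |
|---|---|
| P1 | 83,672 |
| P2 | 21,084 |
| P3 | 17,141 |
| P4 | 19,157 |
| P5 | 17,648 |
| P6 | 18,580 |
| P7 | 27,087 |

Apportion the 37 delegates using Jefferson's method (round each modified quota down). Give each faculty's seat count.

P1 16, P2 4, P3 3, P4 3, P5 3, P6 3, P7 5

Standard divisor 204369/37 ≈ 5523.486; standard quotas: P1 15.148, P2 3.817, P3 3.103, P4 3.468, P5 3.195, P6 3.364, P7 4.904.
Rounding down gives 15, 3, 3, 3, 3, 3, 4 = 34 seats, so the divisor must be adjusted.
With modified divisor 5100: modified quotas P1 16.406, P2 4.134, P3 3.361, P4 3.756, P5 3.460, P6 3.643, P7 5.311.
Rounding down: P1 16, P2 4, P3 3, P4 3, P5 3, P6 3, P7 5 (total 37).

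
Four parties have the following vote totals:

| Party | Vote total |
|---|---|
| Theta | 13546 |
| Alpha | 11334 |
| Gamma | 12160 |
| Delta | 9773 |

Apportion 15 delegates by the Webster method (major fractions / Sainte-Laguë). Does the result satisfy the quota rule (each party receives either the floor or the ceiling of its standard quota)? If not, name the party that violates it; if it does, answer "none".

Standard quotas: Theta 4.340, Alpha 3.632, Gamma 3.896, Delta 3.132.
Webster allocation: Theta 4, Alpha 4, Gamma 4, Delta 3.
Every allocation lies between the lower and upper quota.

none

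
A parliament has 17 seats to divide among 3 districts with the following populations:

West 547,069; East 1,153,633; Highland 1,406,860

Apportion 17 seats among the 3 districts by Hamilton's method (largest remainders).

Standard divisor: 3107562 ÷ 17 ≈ 182797.765.
Standard quotas: West 2.9928, East 6.3110, Highland 7.6963.
Lower quotas: West 2, East 6, Highland 7 (sum 15, leaving 2 seats).
Remainders in descending order: West 0.9928, Highland 0.6963, East 0.3110.
The surplus seats go to West, Highland.

West: 3, East: 6, Highland: 8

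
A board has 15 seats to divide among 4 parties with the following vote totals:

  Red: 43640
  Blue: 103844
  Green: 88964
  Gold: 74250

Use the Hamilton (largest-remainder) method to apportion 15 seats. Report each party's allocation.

Red 2; Blue 5; Green 4; Gold 4

The standard divisor is 310698/15 ≈ 20713.2.
Standard quotas: Red 2.1069, Blue 5.0134, Green 4.2950, Gold 3.5847.
Lower quotas: Red 2, Blue 5, Green 4, Gold 3 (sum 14, leaving 1 seat).
Remainders in descending order: Gold 0.5847, Green 0.2950, Red 0.1069, Blue 0.0134.
The surplus seat goes to Gold.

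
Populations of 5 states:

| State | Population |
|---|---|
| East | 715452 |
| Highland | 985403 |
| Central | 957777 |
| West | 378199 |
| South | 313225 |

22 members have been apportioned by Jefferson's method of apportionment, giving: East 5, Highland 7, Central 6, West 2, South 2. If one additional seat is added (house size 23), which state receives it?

Priority for the next seat is population ÷ (current seats + 1).
Priorities: East 119242.000, Highland 123175.375, Central 136825.286, West 126066.333, South 104408.333.
Highest priority: Central.

Central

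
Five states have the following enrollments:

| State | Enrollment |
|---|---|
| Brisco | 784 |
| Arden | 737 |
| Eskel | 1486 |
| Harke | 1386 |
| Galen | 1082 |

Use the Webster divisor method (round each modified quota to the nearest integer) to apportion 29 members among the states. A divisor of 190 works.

With modified divisor 190: modified quotas Brisco 4.126, Arden 3.879, Eskel 7.821, Harke 7.295, Galen 5.695.
Rounding to the nearest integer: Brisco 4, Arden 4, Eskel 8, Harke 7, Galen 6 (total 29).

Brisco: 4, Arden: 4, Eskel: 8, Harke: 7, Galen: 6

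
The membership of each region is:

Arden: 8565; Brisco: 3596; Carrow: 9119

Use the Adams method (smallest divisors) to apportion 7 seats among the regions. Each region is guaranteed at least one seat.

Arden 3, Brisco 1, Carrow 3

Standard divisor 21280/7 ≈ 3040; standard quotas: Arden 2.817, Brisco 1.183, Carrow 3.000.
Rounding up gives 3, 2, 3 = 8 seats, so the divisor must be adjusted.
With modified divisor 3900: modified quotas Arden 2.196, Brisco 0.922, Carrow 2.338.
Rounding up: Arden 3, Brisco 1, Carrow 3 (total 7).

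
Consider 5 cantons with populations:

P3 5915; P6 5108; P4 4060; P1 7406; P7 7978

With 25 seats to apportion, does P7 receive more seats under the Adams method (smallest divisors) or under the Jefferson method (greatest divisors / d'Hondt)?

Adams: P3 5, P6 4, P4 4, P1 6, P7 6.
Jefferson: P3 5, P6 4, P4 3, P1 6, P7 7.
P7 gets 6 under Adams and 7 under Jefferson.

Jefferson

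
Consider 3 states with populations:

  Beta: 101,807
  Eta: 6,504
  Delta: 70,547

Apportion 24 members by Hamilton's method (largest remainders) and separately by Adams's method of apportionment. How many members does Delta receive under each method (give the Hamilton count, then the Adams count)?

Hamilton: Beta 14, Eta 1, Delta 9.
Adams: Beta 13, Eta 1, Delta 10.
Delta gets 9 under Hamilton and 10 under Adams.

9 and 10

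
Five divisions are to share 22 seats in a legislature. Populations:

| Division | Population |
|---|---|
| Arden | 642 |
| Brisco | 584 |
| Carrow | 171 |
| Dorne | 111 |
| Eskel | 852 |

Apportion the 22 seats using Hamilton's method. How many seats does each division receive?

Total 2360; standard divisor 2360/22 ≈ 107.273.
Standard quotas: Arden 5.985, Brisco 5.444, Carrow 1.594, Dorne 1.035, Eskel 7.942.
Lower quotas: Arden 5, Brisco 5, Carrow 1, Dorne 1, Eskel 7 (sum 19, leaving 3 seats).
Remainders in descending order: Arden 0.985, Eskel 0.942, Carrow 0.594, Brisco 0.444, Dorne 0.035.
The surplus seats go to Arden, Eskel, Carrow.

Arden 6; Brisco 5; Carrow 2; Dorne 1; Eskel 8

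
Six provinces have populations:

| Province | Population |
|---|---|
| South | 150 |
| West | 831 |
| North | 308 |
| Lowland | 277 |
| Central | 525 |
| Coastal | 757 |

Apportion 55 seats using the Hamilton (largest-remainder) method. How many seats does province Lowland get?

The standard divisor is 2848/55 ≈ 51.782.
Standard quotas: South 2.897, West 16.048, North 5.948, Lowland 5.349, Central 10.139, Coastal 14.619.
Lower quotas: South 2, West 16, North 5, Lowland 5, Central 10, Coastal 14 (sum 52, leaving 3 seats).
Remainders in descending order: North 0.948, South 0.897, Coastal 0.619, Lowland 0.349, Central 0.139, West 0.048.
Largest remainders: North, South, Coastal receive the extra seats.
Lowland receives 5.

5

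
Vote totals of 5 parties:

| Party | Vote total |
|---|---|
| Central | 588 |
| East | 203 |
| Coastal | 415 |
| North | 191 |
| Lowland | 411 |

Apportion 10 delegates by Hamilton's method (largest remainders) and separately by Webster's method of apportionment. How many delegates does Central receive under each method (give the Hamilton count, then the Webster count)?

3 and 4

Hamilton: Central 3, East 1, Coastal 3, North 1, Lowland 2.
Webster: Central 4, East 1, Coastal 2, North 1, Lowland 2.
Central gets 3 under Hamilton and 4 under Webster.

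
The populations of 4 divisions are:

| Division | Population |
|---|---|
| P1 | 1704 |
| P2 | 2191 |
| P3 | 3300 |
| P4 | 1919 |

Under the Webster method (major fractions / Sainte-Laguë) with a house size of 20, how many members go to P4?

Standard divisor 9114/20 ≈ 455.7; standard quotas: P1 3.739, P2 4.808, P3 7.242, P4 4.211.
Rounding to the nearest integer gives P1 4, P2 5, P3 7, P4 4 — total 20, matching the house size, so no adjustment is needed.
P4 receives 4.

4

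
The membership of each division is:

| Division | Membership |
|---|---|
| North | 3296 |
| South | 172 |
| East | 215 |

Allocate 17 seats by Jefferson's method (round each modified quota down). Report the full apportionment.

Standard divisor 3683/17 ≈ 216.647; standard quotas: North 15.214, South 0.794, East 0.992.
Rounding down gives 15, 0, 0 = 15 seats, so the divisor must be adjusted.
With modified divisor 200: modified quotas North 16.480, South 0.860, East 1.075.
Rounding down: North 16, South 0, East 1 (total 17).

North: 16, South: 0, East: 1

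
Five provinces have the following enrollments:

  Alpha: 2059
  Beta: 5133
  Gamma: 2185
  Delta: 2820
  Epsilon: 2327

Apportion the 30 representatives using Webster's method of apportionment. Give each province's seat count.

Alpha=4; Beta=11; Gamma=4; Delta=6; Epsilon=5

Standard divisor 14524/30 ≈ 484.133; standard quotas: Alpha 4.253, Beta 10.602, Gamma 4.513, Delta 5.825, Epsilon 4.807.
Rounding to the nearest integer gives 4, 11, 5, 6, 5 = 31 seats, so the divisor must be adjusted.
With modified divisor 487.87: modified quotas Alpha 4.220, Beta 10.521, Gamma 4.479, Delta 5.780, Epsilon 4.770.
Rounding to the nearest integer: Alpha 4, Beta 11, Gamma 4, Delta 6, Epsilon 5 (total 30).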